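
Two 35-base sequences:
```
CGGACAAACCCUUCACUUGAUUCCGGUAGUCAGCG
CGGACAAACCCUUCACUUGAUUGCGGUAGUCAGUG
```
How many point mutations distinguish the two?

Mismatches (1-based): base 23: C→G; base 34: C→U.

2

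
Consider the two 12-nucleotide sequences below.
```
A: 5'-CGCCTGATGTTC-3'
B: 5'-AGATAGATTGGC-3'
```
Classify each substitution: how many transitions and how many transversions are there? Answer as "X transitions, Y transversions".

1 transition, 6 transversions

Transitions (purine↔purine or pyrimidine↔pyrimidine): 4 C→T.
Transversions (purine↔pyrimidine): 1 C→A, 3 C→A, 5 T→A, 9 G→T, 10 T→G, 11 T→G.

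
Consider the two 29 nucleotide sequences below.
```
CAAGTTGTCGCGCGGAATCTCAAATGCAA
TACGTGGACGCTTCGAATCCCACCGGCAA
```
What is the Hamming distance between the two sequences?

11

Comparing position by position, 11 sites differ: 1 (C/T), 3 (A/C), 6 (T/G), 8 (T/A), 12 (G/T), 13 (C/T), 14 (G/C), 20 (T/C), 23 (A/C), 24 (A/C), 25 (T/G).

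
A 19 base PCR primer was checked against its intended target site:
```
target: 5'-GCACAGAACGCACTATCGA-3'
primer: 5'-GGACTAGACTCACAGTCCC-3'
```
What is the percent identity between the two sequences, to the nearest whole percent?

9 positions differ (2, 5, 6, 7, 10, 14, 15, 18, 19), so 10 of 19 match: 10/19 = 52.63%.

53%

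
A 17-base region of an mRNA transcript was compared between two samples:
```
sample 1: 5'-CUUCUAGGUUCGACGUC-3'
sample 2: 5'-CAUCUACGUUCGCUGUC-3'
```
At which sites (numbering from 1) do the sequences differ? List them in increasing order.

2, 7, 13, 14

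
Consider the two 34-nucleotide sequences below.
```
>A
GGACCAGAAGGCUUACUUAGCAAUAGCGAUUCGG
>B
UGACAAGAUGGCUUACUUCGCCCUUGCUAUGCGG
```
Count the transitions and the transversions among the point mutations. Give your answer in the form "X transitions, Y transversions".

0 transitions, 9 transversions

Transitions (purine↔purine or pyrimidine↔pyrimidine): none.
Transversions (purine↔pyrimidine): 1 G→U, 5 C→A, 9 A→U, 19 A→C, 22 A→C, 23 A→C, 25 A→U, 28 G→U, 31 U→G.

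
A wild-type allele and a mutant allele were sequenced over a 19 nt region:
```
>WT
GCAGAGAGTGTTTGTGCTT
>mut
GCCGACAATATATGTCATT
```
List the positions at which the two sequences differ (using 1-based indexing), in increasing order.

3, 6, 8, 10, 12, 16, 17

Scanning 1-based: 3: A/C; 6: G/C; 8: G/A; 10: G/A; 12: T/A; 16: G/C; 17: C/A.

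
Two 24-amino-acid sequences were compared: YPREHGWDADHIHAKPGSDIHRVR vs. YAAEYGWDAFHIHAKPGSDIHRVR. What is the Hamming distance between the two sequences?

4

Comparing position by position, 4 residues differ: 2 (P/A), 3 (R/A), 5 (H/Y), 10 (D/F).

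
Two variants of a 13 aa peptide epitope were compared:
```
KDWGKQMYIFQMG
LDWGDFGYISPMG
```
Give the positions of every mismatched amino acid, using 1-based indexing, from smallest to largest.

Differences at position 1 (K→L), position 5 (K→D), position 6 (Q→F), position 7 (M→G), position 10 (F→S), position 11 (Q→P).

1, 5, 6, 7, 10, 11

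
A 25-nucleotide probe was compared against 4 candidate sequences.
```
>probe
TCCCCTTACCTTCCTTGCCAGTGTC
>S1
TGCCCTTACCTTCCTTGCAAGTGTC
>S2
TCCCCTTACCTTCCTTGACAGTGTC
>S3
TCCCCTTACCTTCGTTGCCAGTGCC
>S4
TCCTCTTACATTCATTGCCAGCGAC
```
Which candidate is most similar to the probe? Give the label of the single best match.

Hamming distances to probe — S1: 2; S2: 1; S3: 2; S4: 5.
Smallest is S2 with 1 mismatch.

S2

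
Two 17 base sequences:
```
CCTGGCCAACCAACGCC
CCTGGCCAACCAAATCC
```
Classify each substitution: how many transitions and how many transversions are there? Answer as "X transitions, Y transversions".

0 transitions, 2 transversions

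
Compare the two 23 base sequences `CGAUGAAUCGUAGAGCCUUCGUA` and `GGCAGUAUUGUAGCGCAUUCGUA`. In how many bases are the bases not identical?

Comparing position by position, 7 bases differ: 1 (C/G), 3 (A/C), 4 (U/A), 6 (A/U), 9 (C/U), 14 (A/C), 17 (C/A).

7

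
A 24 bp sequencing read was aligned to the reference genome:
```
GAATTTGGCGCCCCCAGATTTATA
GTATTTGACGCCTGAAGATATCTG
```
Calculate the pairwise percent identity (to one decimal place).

66.7%

8 positions differ (2, 8, 13, 14, 15, 20, 22, 24), so 16 of 24 match: 16/24 = 66.67%.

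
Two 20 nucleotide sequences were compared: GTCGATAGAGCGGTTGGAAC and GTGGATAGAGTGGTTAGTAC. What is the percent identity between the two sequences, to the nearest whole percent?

80%

Mismatches at positions 3, 11, 16, 18 (1-based): 4 of 20.
Identical positions: 16/20 = 80% → 80%.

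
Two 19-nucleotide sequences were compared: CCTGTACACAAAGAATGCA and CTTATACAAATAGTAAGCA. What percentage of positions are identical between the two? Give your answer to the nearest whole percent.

68%

Mismatches at positions 2, 4, 9, 11, 14, 16 (1-based): 6 of 19.
Identical positions: 13/19 = 68.42% → 68%.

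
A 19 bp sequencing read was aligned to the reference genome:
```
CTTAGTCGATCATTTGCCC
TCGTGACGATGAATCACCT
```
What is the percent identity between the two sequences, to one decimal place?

47.4%

10 positions differ (1, 2, 3, 4, 6, 11, 13, 15, 16, 19), so 9 of 19 match: 9/19 = 47.37%.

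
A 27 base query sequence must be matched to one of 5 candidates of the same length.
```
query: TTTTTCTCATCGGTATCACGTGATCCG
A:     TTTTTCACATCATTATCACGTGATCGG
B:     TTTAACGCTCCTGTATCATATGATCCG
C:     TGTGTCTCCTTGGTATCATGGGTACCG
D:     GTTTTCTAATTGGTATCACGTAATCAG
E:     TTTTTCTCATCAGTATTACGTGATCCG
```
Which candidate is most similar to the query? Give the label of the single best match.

E

A differs at 4 sites; B differs at 8 sites; C differs at 8 sites; D differs at 5 sites; E differs at 2 sites. The closest is E.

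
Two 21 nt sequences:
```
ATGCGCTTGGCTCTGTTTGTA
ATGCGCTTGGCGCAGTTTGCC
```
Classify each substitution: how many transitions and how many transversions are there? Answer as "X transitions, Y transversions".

1 transition, 3 transversions

Mismatches (1-based):
base 12: T→G (pyrimidine→purine, transversion)
base 14: T→A (pyrimidine→purine, transversion)
base 20: T→C (pyrimidine→pyrimidine, transition)
base 21: A→C (purine→pyrimidine, transversion)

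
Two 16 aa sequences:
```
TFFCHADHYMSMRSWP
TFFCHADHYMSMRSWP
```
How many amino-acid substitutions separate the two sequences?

0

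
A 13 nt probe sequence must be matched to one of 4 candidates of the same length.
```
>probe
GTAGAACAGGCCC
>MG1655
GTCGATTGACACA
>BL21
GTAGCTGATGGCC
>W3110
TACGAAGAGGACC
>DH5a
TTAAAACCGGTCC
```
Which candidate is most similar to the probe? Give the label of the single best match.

Hamming distances to probe — MG1655: 8; BL21: 5; W3110: 5; DH5a: 4.
Smallest is DH5a with 4 mismatches.

DH5a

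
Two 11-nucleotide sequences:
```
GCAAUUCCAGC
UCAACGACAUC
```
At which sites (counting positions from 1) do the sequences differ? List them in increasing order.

1, 5, 6, 7, 10

Scanning 1-based: 1: G/U; 5: U/C; 6: U/G; 7: C/A; 10: G/U.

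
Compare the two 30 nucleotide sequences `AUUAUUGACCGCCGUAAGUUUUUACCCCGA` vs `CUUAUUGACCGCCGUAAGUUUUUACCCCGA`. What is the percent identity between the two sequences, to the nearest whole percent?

1 position differs (1), so 29 of 30 match: 29/30 = 96.67%.

97%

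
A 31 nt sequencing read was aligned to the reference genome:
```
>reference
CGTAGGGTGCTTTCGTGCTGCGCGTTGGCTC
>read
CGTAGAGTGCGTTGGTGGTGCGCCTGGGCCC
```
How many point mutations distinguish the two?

7

Mismatches (1-based): base 6: G→A; base 11: T→G; base 14: C→G; base 18: C→G; base 24: G→C; base 26: T→G; base 30: T→C.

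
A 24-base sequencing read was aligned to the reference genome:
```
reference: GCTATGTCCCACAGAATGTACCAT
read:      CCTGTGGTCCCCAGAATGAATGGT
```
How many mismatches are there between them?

The sequences differ at sites 1, 4, 7, 8, 11, 19, 21, 22, 23 (1-based) — 9 in total.

9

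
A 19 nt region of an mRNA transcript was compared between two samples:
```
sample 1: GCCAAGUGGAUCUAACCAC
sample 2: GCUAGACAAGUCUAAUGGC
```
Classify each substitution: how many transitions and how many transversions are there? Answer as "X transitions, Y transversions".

9 transitions, 1 transversion

Transitions (purine↔purine or pyrimidine↔pyrimidine): 3 C→U, 5 A→G, 6 G→A, 7 U→C, 8 G→A, 9 G→A, 10 A→G, 16 C→U, 18 A→G.
Transversions (purine↔pyrimidine): 17 C→G.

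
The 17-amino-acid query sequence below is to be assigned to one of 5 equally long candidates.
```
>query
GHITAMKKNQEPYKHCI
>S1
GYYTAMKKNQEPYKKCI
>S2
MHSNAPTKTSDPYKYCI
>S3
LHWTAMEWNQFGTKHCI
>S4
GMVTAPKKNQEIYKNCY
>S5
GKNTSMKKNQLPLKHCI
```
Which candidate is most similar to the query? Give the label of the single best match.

S1

S1 differs at 3 positions; S2 differs at 9 positions; S3 differs at 7 positions; S4 differs at 6 positions; S5 differs at 5 positions. The closest is S1.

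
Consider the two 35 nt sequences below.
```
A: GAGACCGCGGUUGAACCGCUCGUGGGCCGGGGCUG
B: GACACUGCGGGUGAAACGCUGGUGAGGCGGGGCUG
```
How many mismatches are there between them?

Mismatches (1-based): base 3: G→C; base 6: C→U; base 11: U→G; base 16: C→A; base 21: C→G; base 25: G→A; base 27: C→G.

7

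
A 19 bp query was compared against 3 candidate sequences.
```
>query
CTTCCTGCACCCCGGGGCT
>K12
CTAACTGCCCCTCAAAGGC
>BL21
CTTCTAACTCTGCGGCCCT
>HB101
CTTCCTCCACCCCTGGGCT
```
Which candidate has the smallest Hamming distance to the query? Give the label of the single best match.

HB101

K12 differs at 9 sites; BL21 differs at 8 sites; HB101 differs at 2 sites. The closest is HB101.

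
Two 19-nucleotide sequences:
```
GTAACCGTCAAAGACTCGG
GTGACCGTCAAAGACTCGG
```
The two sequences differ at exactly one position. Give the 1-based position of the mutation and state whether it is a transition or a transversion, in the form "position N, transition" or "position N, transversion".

position 3, transition

The sequences differ only at position 3: A→G (purine→purine), a transition.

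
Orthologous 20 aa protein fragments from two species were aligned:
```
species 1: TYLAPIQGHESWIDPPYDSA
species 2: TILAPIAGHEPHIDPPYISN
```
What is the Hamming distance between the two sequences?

6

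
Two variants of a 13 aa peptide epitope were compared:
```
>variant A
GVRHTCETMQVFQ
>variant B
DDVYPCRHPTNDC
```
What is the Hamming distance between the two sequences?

The sequences differ at residues 1, 2, 3, 4, 5, 7, 8, 9, 10, 11, 12, 13 (1-based) — 12 in total.

12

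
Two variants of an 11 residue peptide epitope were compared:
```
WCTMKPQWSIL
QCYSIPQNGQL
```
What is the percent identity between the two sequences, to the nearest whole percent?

7 positions differ (1, 3, 4, 5, 8, 9, 10), so 4 of 11 match: 4/11 = 36.36%.

36%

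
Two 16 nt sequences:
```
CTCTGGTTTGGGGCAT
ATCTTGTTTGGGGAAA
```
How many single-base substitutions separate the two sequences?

4

The sequences differ at sites 1, 5, 14, 16 (1-based) — 4 in total.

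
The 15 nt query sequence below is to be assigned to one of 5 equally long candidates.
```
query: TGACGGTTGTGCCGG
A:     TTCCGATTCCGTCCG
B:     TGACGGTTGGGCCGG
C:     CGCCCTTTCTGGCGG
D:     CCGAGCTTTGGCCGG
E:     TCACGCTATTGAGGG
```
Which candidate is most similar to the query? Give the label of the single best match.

B

Hamming distances to query — A: 7; B: 1; C: 6; D: 7; E: 6.
Smallest is B with 1 mismatch.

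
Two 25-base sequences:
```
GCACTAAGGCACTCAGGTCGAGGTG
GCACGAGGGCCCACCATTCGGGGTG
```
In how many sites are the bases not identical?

Comparing position by position, 8 sites differ: 5 (T/G), 7 (A/G), 11 (A/C), 13 (T/A), 15 (A/C), 16 (G/A), 17 (G/T), 21 (A/G).

8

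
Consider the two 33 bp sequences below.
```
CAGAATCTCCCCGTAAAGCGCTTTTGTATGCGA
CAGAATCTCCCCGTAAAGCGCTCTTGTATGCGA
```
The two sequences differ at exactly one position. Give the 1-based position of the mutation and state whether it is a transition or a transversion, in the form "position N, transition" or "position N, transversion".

Position 23 changes T→C. T is a pyrimidine and C is a pyrimidine, so this is a transition.

position 23, transition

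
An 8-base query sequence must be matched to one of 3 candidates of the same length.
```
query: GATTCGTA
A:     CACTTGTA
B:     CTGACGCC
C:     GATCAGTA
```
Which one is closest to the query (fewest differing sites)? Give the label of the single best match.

C

Hamming distances to query — A: 3; B: 6; C: 2.
Smallest is C with 2 mismatches.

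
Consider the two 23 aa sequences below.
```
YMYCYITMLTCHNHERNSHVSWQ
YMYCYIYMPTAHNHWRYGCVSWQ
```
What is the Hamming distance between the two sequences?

7

Mismatches (1-based): residue 7: T→Y; residue 9: L→P; residue 11: C→A; residue 15: E→W; residue 17: N→Y; residue 18: S→G; residue 19: H→C.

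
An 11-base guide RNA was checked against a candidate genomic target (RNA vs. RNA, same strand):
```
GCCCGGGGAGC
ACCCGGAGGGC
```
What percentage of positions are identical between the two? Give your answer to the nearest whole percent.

73%

Mismatches at positions 1, 7, 9 (1-based): 3 of 11.
Identical positions: 8/11 = 72.73% → 73%.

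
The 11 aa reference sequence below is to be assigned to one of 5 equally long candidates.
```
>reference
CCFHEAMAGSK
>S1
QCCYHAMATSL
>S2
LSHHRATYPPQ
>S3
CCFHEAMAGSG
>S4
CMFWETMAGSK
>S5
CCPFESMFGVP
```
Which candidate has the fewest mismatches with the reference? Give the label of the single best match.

S1 differs at 6 positions; S2 differs at 9 positions; S3 differs at 1 position; S4 differs at 3 positions; S5 differs at 6 positions. The closest is S3.

S3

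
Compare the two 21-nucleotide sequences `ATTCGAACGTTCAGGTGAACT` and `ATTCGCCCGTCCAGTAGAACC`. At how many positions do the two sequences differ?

The sequences differ at positions 6, 7, 11, 15, 16, 21 (1-based) — 6 in total.

6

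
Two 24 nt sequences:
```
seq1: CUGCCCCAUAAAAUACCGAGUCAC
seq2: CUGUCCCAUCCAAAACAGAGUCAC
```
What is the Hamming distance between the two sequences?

Mismatches (1-based): base 4: C→U; base 10: A→C; base 11: A→C; base 14: U→A; base 17: C→A.

5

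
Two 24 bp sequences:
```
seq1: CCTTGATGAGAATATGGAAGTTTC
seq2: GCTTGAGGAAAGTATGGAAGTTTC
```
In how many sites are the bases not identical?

Mismatches (1-based): site 1: C→G; site 7: T→G; site 10: G→A; site 12: A→G.

4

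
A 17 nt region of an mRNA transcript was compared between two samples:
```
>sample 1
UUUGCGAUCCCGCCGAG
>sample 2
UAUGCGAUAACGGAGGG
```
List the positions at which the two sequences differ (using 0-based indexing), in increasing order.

1, 8, 9, 12, 13, 15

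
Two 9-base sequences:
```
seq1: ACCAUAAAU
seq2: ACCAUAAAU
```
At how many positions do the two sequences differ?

No positions differ; the sequences are identical.

0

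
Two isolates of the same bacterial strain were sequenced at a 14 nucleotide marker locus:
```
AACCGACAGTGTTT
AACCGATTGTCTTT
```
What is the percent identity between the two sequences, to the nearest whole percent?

79%

3 positions differ (7, 8, 11), so 11 of 14 match: 11/14 = 78.57%.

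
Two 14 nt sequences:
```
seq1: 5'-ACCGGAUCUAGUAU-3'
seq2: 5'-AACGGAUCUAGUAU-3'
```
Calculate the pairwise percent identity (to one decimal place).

1 position differs (2), so 13 of 14 match: 13/14 = 92.86%.

92.9%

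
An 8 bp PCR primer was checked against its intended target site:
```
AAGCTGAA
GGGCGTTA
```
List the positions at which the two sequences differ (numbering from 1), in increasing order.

Scanning 1-based: 1: A/G; 2: A/G; 5: T/G; 6: G/T; 7: A/T.

1, 2, 5, 6, 7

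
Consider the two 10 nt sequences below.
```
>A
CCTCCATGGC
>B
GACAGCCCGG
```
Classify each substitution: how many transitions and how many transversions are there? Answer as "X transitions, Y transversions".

2 transitions, 7 transversions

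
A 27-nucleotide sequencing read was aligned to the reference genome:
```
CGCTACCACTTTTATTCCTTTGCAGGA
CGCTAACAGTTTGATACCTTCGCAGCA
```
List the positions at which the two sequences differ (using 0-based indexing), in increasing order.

5, 8, 12, 15, 20, 25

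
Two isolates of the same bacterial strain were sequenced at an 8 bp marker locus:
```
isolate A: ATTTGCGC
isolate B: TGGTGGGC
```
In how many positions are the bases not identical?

Comparing position by position, 4 positions differ: 1 (A/T), 2 (T/G), 3 (T/G), 6 (C/G).

4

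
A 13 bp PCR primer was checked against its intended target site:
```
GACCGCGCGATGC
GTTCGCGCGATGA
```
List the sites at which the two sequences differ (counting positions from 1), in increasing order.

Scanning 1-based: 2: A/T; 3: C/T; 13: C/A.

2, 3, 13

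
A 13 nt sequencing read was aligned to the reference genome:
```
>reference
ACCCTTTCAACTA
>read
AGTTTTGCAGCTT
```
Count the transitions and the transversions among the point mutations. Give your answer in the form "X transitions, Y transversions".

Transitions (purine↔purine or pyrimidine↔pyrimidine): 3 C→T, 4 C→T, 10 A→G.
Transversions (purine↔pyrimidine): 2 C→G, 7 T→G, 13 A→T.

3 transitions, 3 transversions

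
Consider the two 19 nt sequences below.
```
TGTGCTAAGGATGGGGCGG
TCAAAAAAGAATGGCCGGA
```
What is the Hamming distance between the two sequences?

10

The sequences differ at sites 2, 3, 4, 5, 6, 10, 15, 16, 17, 19 (1-based) — 10 in total.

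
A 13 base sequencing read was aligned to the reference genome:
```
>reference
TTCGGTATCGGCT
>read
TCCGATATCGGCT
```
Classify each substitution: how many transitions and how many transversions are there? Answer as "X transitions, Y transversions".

2 transitions, 0 transversions

Transitions (purine↔purine or pyrimidine↔pyrimidine): 2 T→C, 5 G→A.
Transversions (purine↔pyrimidine): none.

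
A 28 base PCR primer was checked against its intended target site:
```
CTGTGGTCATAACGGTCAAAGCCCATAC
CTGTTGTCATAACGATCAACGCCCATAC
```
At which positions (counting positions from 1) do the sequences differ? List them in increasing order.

5, 15, 20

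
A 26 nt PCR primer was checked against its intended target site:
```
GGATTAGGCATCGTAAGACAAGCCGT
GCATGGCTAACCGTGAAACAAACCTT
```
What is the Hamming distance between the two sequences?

11

The sequences differ at sites 2, 5, 6, 7, 8, 9, 11, 15, 17, 22, 25 (1-based) — 11 in total.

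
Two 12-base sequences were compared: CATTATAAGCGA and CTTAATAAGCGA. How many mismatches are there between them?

The sequences differ at positions 2, 4 (1-based) — 2 in total.

2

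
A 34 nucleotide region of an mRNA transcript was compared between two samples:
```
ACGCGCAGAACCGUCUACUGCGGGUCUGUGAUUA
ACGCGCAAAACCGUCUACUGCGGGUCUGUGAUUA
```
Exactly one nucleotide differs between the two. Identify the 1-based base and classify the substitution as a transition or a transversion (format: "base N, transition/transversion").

base 8, transition

Base 8 changes G→A. G is a purine and A is a purine, so this is a transition.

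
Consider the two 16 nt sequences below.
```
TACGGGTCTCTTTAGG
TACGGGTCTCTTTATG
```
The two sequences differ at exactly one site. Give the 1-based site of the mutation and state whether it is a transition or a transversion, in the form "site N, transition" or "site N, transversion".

site 15, transversion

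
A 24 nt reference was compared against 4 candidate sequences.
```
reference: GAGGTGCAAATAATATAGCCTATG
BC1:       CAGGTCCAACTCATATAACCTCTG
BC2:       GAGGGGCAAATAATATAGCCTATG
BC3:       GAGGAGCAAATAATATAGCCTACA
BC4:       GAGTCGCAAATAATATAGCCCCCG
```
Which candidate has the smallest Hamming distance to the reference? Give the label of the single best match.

BC2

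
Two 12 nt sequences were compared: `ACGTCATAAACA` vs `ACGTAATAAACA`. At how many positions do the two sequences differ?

1

Comparing position by position, 1 position differs: 5 (C/A).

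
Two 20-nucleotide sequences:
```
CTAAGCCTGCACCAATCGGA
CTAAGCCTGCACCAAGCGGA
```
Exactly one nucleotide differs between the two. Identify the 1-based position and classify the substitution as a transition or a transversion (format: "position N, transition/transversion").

position 16, transversion

Position 16 changes T→G. T is a pyrimidine and G is a purine, so this is a transversion.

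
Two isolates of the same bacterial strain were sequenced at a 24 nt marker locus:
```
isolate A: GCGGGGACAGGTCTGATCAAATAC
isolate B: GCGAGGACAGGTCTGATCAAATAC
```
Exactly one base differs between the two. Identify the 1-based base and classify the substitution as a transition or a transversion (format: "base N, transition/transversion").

base 4, transition

The sequences differ only at base 4: G→A (purine→purine), a transition.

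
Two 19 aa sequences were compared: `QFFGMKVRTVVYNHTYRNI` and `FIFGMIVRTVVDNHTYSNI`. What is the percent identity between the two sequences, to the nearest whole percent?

74%

5 positions differ (1, 2, 6, 12, 17), so 14 of 19 match: 14/19 = 73.68%.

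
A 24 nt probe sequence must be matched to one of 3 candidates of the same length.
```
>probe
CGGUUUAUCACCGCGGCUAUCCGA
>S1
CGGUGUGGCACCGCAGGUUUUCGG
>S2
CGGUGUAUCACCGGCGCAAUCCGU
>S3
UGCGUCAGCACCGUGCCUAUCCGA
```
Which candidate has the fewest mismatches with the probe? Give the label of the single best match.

S2

S1 differs at 8 bases; S2 differs at 5 bases; S3 differs at 7 bases. The closest is S2.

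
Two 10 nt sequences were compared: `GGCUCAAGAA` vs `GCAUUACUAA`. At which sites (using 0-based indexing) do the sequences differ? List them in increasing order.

1, 2, 4, 6, 7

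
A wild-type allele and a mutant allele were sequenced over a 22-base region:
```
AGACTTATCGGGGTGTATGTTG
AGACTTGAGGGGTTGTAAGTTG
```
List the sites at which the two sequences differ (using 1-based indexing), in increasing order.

Scanning 1-based: 7: A/G; 8: T/A; 9: C/G; 13: G/T; 18: T/A.

7, 8, 9, 13, 18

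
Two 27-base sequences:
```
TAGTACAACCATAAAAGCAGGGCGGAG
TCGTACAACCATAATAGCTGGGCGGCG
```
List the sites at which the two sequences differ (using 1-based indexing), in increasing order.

2, 15, 19, 26

Differences at site 2 (A→C), site 15 (A→T), site 19 (A→T), site 26 (A→C).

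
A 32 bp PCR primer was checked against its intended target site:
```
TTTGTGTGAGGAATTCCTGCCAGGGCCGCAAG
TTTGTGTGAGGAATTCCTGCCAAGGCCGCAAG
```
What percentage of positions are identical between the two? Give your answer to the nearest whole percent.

97%

Mismatch at position 23 (1-based): 1 of 32.
Identical positions: 31/32 = 96.88% → 97%.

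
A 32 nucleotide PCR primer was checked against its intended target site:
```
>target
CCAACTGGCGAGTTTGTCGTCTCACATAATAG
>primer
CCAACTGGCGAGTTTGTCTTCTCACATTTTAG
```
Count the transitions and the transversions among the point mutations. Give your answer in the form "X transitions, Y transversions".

0 transitions, 3 transversions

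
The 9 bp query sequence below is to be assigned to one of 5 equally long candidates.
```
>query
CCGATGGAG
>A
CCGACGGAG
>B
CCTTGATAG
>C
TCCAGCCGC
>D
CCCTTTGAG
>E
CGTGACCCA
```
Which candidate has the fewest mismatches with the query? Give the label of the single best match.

A

Hamming distances to query — A: 1; B: 5; C: 7; D: 3; E: 8.
Smallest is A with 1 mismatch.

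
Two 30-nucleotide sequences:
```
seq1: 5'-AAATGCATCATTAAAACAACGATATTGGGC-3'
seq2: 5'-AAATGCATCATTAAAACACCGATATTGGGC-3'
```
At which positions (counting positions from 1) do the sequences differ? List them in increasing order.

Scanning 1-based: 19: A/C.

19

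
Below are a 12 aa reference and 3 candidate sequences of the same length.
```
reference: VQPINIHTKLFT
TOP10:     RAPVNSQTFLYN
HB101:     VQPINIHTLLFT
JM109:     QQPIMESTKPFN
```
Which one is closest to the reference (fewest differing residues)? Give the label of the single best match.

HB101

Hamming distances to reference — TOP10: 8; HB101: 1; JM109: 6.
Smallest is HB101 with 1 mismatch.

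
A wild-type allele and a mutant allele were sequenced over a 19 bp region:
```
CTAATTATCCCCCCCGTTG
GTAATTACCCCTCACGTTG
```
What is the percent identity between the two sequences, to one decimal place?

4 positions differ (1, 8, 12, 14), so 15 of 19 match: 15/19 = 78.95%.

78.9%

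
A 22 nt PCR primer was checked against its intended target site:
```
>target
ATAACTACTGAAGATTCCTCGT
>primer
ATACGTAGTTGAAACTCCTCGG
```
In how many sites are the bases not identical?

Comparing position by position, 8 sites differ: 4 (A/C), 5 (C/G), 8 (C/G), 10 (G/T), 11 (A/G), 13 (G/A), 15 (T/C), 22 (T/G).

8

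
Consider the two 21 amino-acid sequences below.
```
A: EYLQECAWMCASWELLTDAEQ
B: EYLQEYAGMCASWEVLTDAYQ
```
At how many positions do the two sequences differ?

4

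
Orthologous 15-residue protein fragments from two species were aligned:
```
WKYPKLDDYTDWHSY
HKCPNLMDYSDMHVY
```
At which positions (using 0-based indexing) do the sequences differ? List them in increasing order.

0, 2, 4, 6, 9, 11, 13

Scanning 0-based: 0: W/H; 2: Y/C; 4: K/N; 6: D/M; 9: T/S; 11: W/M; 13: S/V.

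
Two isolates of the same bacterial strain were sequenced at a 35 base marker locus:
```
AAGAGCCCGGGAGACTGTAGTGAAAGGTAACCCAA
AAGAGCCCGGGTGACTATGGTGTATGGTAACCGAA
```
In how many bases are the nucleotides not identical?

Mismatches (1-based): base 12: A→T; base 17: G→A; base 19: A→G; base 23: A→T; base 25: A→T; base 33: C→G.

6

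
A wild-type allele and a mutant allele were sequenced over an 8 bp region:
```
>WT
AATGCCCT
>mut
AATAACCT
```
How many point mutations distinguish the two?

Comparing position by position, 2 bases differ: 4 (G/A), 5 (C/A).

2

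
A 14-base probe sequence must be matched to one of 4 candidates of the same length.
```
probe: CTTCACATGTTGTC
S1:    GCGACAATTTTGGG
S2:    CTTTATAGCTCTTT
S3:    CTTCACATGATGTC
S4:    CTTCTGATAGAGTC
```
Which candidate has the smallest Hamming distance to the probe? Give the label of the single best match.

S3

S1 differs at 9 bases; S2 differs at 7 bases; S3 differs at 1 base; S4 differs at 5 bases. The closest is S3.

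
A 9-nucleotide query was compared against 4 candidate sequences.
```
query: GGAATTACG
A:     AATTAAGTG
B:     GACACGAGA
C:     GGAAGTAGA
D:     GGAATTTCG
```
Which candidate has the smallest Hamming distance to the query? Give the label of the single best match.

D

A differs at 8 positions; B differs at 6 positions; C differs at 3 positions; D differs at 1 position. The closest is D.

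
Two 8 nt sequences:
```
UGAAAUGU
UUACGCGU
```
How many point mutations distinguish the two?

Comparing position by position, 4 positions differ: 2 (G/U), 4 (A/C), 5 (A/G), 6 (U/C).

4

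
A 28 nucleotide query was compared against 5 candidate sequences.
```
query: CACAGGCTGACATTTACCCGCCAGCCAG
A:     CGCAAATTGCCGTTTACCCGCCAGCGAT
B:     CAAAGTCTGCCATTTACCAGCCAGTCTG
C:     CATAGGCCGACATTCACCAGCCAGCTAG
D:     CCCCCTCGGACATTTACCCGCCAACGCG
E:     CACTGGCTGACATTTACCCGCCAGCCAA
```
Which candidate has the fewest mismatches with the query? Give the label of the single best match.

Hamming distances to query — A: 8; B: 6; C: 5; D: 8; E: 2.
Smallest is E with 2 mismatches.

E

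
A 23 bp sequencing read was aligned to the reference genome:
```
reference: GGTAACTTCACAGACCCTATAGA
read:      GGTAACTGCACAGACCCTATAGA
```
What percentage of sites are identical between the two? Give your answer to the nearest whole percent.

96%

1 position differs (8), so 22 of 23 match: 22/23 = 95.65%.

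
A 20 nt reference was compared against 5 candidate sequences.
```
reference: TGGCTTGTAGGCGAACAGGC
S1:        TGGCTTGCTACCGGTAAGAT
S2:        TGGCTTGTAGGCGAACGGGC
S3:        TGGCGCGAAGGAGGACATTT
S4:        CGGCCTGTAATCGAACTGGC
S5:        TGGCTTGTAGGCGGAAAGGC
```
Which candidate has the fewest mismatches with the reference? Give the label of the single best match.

Hamming distances to reference — S1: 9; S2: 1; S3: 8; S4: 5; S5: 2.
Smallest is S2 with 1 mismatch.

S2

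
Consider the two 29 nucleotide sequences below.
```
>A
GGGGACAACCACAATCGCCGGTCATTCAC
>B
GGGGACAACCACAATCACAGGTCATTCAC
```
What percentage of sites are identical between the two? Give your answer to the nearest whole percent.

93%

Mismatches at positions 17, 19 (1-based): 2 of 29.
Identical positions: 27/29 = 93.1% → 93%.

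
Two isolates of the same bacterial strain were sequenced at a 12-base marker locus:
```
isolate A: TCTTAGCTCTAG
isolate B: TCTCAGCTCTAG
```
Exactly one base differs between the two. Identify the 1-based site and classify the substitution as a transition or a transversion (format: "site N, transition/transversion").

Site 4 changes T→C. T is a pyrimidine and C is a pyrimidine, so this is a transition.

site 4, transition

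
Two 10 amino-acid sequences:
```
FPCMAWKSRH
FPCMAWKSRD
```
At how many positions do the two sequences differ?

1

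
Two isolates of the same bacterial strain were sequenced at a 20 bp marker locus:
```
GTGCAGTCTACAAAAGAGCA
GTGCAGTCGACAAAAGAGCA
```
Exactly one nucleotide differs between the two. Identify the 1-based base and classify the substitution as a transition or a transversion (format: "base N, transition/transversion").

Base 9 changes T→G. T is a pyrimidine and G is a purine, so this is a transversion.

base 9, transversion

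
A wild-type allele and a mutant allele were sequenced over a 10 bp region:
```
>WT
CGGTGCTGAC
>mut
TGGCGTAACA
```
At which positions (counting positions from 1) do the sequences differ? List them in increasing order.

1, 4, 6, 7, 8, 9, 10

Differences at position 1 (C→T), position 4 (T→C), position 6 (C→T), position 7 (T→A), position 8 (G→A), position 9 (A→C), position 10 (C→A).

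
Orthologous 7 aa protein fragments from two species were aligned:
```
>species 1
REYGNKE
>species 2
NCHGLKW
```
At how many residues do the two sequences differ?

5

The sequences differ at residues 1, 2, 3, 5, 7 (1-based) — 5 in total.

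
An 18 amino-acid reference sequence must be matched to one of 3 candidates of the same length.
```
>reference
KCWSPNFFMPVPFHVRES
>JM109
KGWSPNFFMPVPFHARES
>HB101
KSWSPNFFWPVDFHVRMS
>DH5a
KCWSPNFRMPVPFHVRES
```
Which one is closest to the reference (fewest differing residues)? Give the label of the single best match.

JM109 differs at 2 residues; HB101 differs at 4 residues; DH5a differs at 1 residue. The closest is DH5a.

DH5a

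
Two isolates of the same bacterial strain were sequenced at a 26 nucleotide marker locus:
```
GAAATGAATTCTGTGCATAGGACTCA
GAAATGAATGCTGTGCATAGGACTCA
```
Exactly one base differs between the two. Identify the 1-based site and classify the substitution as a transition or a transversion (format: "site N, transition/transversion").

The sequences differ only at site 10: T→G (pyrimidine→purine), a transversion.

site 10, transversion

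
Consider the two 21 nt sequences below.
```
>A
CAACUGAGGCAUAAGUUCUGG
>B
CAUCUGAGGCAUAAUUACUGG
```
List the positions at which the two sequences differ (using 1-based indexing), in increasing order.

3, 15, 17

Differences at position 3 (A→U), position 15 (G→U), position 17 (U→A).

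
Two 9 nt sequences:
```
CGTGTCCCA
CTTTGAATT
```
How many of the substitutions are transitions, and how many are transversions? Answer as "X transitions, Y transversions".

1 transition, 6 transversions

Mismatches (1-based):
position 2: G→T (purine→pyrimidine, transversion)
position 4: G→T (purine→pyrimidine, transversion)
position 5: T→G (pyrimidine→purine, transversion)
position 6: C→A (pyrimidine→purine, transversion)
position 7: C→A (pyrimidine→purine, transversion)
position 8: C→T (pyrimidine→pyrimidine, transition)
position 9: A→T (purine→pyrimidine, transversion)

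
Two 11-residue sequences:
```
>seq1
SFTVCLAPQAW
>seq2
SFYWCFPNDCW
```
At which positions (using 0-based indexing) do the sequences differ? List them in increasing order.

Differences at position 2 (T→Y), position 3 (V→W), position 5 (L→F), position 6 (A→P), position 7 (P→N), position 8 (Q→D), position 9 (A→C).

2, 3, 5, 6, 7, 8, 9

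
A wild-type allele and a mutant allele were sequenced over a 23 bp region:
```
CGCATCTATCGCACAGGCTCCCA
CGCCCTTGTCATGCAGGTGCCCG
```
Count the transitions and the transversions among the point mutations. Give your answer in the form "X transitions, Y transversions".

Mismatches (1-based):
site 4: A→C (purine→pyrimidine, transversion)
site 5: T→C (pyrimidine→pyrimidine, transition)
site 6: C→T (pyrimidine→pyrimidine, transition)
site 8: A→G (purine→purine, transition)
site 11: G→A (purine→purine, transition)
site 12: C→T (pyrimidine→pyrimidine, transition)
site 13: A→G (purine→purine, transition)
site 18: C→T (pyrimidine→pyrimidine, transition)
site 19: T→G (pyrimidine→purine, transversion)
site 23: A→G (purine→purine, transition)

8 transitions, 2 transversions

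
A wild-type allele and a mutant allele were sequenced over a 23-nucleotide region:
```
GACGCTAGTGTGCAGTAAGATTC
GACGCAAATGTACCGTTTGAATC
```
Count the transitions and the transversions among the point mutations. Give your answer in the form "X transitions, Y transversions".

2 transitions, 5 transversions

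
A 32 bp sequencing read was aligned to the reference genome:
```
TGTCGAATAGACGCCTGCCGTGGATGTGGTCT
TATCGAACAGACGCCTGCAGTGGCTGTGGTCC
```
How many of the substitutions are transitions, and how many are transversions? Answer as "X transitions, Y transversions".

Transitions (purine↔purine or pyrimidine↔pyrimidine): 2 G→A, 8 T→C, 32 T→C.
Transversions (purine↔pyrimidine): 19 C→A, 24 A→C.

3 transitions, 2 transversions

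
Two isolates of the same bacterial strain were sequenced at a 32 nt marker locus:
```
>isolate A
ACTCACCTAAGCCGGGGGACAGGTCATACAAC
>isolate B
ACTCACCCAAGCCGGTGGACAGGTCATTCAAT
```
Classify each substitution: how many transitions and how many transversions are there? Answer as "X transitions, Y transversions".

2 transitions, 2 transversions

Transitions (purine↔purine or pyrimidine↔pyrimidine): 8 T→C, 32 C→T.
Transversions (purine↔pyrimidine): 16 G→T, 28 A→T.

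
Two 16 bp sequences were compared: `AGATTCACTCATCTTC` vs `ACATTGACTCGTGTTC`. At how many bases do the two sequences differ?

Comparing position by position, 4 bases differ: 2 (G/C), 6 (C/G), 11 (A/G), 13 (C/G).

4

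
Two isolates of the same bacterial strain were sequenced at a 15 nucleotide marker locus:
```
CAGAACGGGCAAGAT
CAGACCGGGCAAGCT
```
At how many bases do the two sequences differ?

The sequences differ at bases 5, 14 (1-based) — 2 in total.

2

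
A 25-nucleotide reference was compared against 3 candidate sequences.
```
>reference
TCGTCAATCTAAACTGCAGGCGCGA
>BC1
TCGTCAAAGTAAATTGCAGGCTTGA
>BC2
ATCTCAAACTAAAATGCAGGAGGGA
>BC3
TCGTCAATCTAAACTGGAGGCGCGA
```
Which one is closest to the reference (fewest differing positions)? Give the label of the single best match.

Hamming distances to reference — BC1: 5; BC2: 7; BC3: 1.
Smallest is BC3 with 1 mismatch.

BC3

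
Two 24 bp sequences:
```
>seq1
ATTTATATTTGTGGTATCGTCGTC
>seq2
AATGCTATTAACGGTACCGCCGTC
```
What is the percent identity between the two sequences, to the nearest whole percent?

8 positions differ (2, 4, 5, 10, 11, 12, 17, 20), so 16 of 24 match: 16/24 = 66.67%.

67%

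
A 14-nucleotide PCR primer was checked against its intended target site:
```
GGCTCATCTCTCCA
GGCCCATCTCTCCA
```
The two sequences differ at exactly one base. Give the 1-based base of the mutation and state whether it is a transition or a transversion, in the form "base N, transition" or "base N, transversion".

The sequences differ only at base 4: T→C (pyrimidine→pyrimidine), a transition.

base 4, transition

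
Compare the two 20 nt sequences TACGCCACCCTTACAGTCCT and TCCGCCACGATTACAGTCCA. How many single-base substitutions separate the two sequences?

4

Mismatches (1-based): position 2: A→C; position 9: C→G; position 10: C→A; position 20: T→A.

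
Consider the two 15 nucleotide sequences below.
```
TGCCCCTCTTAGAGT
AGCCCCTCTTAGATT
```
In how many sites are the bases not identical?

Mismatches (1-based): site 1: T→A; site 14: G→T.

2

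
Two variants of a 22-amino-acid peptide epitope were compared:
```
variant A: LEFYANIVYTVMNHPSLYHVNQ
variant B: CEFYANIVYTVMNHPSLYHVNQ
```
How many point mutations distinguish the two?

The sequences differ at residues 1 (1-based) — 1 in total.

1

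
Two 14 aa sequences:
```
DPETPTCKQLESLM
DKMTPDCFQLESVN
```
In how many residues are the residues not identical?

6

The sequences differ at residues 2, 3, 6, 8, 13, 14 (1-based) — 6 in total.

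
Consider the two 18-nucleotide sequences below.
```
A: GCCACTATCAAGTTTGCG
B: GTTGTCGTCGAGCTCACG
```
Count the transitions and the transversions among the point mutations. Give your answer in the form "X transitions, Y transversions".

10 transitions, 0 transversions

Transitions (purine↔purine or pyrimidine↔pyrimidine): 2 C→T, 3 C→T, 4 A→G, 5 C→T, 6 T→C, 7 A→G, 10 A→G, 13 T→C, 15 T→C, 16 G→A.
Transversions (purine↔pyrimidine): none.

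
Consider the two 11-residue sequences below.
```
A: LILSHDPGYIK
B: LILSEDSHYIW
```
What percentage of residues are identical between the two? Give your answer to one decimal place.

63.6%

Mismatches at positions 5, 7, 8, 11 (1-based): 4 of 11.
Identical positions: 7/11 = 63.64% → 63.6%.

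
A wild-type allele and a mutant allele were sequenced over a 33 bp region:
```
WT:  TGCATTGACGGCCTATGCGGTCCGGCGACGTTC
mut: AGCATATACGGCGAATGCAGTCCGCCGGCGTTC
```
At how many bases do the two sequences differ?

8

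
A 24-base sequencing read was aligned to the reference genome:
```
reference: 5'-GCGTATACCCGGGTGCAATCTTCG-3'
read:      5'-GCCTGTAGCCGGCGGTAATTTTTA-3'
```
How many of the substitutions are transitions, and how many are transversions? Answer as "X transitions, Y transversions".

5 transitions, 4 transversions

Transitions (purine↔purine or pyrimidine↔pyrimidine): 5 A→G, 16 C→T, 20 C→T, 23 C→T, 24 G→A.
Transversions (purine↔pyrimidine): 3 G→C, 8 C→G, 13 G→C, 14 T→G.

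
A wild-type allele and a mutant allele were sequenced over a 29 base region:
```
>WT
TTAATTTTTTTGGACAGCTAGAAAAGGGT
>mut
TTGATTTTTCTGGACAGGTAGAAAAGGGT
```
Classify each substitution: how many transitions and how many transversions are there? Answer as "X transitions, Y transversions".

2 transitions, 1 transversion

Mismatches (1-based):
base 3: A→G (purine→purine, transition)
base 10: T→C (pyrimidine→pyrimidine, transition)
base 18: C→G (pyrimidine→purine, transversion)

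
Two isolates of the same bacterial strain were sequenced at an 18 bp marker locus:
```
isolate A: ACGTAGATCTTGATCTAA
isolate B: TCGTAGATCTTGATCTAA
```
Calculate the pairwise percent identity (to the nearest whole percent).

Mismatch at position 1 (1-based): 1 of 18.
Identical positions: 17/18 = 94.44% → 94%.

94%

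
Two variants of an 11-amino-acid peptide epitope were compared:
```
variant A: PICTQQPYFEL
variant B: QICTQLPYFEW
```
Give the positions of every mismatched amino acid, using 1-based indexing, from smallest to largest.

Differences at position 1 (P→Q), position 6 (Q→L), position 11 (L→W).

1, 6, 11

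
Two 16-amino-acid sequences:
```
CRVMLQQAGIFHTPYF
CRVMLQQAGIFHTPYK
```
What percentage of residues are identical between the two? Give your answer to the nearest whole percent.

94%

Mismatch at position 16 (1-based): 1 of 16.
Identical positions: 15/16 = 93.75% → 94%.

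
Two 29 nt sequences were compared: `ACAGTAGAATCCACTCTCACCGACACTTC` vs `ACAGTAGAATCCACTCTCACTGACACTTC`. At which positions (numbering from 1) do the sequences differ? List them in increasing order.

21

Scanning 1-based: 21: C/T.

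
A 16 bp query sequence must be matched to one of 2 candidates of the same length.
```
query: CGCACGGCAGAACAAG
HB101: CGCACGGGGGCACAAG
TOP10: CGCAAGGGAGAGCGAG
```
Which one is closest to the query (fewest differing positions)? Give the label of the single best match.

HB101 differs at 3 positions; TOP10 differs at 4 positions. The closest is HB101.

HB101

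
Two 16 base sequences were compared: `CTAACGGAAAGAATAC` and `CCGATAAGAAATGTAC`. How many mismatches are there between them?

Comparing position by position, 9 positions differ: 2 (T/C), 3 (A/G), 5 (C/T), 6 (G/A), 7 (G/A), 8 (A/G), 11 (G/A), 12 (A/T), 13 (A/G).

9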